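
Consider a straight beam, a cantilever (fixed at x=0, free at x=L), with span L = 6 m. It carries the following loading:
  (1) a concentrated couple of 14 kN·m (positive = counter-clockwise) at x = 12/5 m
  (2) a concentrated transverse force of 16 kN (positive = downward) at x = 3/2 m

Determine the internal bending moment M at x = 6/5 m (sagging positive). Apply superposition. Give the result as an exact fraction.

Load 1 — applied couple M₀=14 kN·m at a=12/5 m (b=L-a=18/5):
  M_1 = M₀  [x≤a] = 14 = 14 kN·m
Load 2 — point force P=16 kN at a=3/2 m (b=L-a=9/2):
  M_2 = -P(a-x)  [x≤a] = -16·((3/2)-(6/5)) = -24/5 kN·m
Superposition: M = Σ M_i = 46/5 kN·m ≈ 9.200000 kN·m

M(6/5) = 46/5 kN·m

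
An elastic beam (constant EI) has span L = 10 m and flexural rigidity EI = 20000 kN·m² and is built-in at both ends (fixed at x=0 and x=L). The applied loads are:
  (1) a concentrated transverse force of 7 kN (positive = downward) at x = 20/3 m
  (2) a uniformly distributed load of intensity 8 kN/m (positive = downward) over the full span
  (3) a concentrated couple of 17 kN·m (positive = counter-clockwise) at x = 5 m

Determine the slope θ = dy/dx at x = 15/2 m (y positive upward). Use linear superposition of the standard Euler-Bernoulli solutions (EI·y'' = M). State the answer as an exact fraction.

Load 1 — point force P=7 kN at a=20/3 m (b=L-a=10/3):
  θ_1 = Pa²(L-x)(2bL-(3b+a)(L-x))/(2L³EI)  [x>a] = 7·(20/3)²·(10-(15/2))·(2·(10/3)·10-(3·(10/3)+(20/3))·(10-(15/2)))/(2·10³·20000) = 7/14400 rad
Load 2 — uniform load w=8 kN/m over full span:
  θ_2 = -wx(L-x)(L-2x)/(12EI) = -8·(15/2)·(10-(15/2))·(10-2·(15/2))/(12·20000) = 1/320 rad
Load 3 — applied couple M₀=17 kN·m at a=5 m (b=L-a=5):
  θ_3 = (R_Ax²/2 - M_Ax - M₀(x-a))/EI  [x>a] with R_A=51/20, M_A=17/4 = ((51/20)·(15/2)²/2 - (17/4)·(15/2) - 17·((15/2)-5))/20000 = -17/128000 rad
Superposition: θ = Σ θ_i = 4007/1152000 rad ≈ 0.003478 rad

θ(15/2) = 4007/1152000 rad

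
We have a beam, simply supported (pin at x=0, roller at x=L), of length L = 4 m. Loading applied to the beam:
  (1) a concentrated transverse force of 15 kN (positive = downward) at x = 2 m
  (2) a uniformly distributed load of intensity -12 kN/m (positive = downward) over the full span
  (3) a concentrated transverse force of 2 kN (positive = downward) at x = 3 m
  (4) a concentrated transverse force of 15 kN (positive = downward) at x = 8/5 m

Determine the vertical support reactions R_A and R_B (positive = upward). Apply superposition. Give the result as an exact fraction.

R_A = -7 kN, R_B = -9 kN

Load 1 — point force P=15 kN at a=2 m (b=L-a=2):
  R_A = Pb/L = 15·2/4 = 15/2 kN
  R_B = Pa/L = 15·2/4 = 15/2 kN
Load 2 — uniform load w=-12 kN/m over full span:
  R_A = wL/2 = (-12)·4/2 = -24 kN
  R_B = wL/2 = (-12)·4/2 = -24 kN
Load 3 — point force P=2 kN at a=3 m (b=L-a=1):
  R_A = Pb/L = 2·1/4 = 1/2 kN
  R_B = Pa/L = 2·3/4 = 3/2 kN
Load 4 — point force P=15 kN at a=8/5 m (b=L-a=12/5):
  R_A = Pb/L = 15·(12/5)/4 = 9 kN
  R_B = Pa/L = 15·(8/5)/4 = 6 kN
Superposition: R_A = -7 kN, R_B = -9 kN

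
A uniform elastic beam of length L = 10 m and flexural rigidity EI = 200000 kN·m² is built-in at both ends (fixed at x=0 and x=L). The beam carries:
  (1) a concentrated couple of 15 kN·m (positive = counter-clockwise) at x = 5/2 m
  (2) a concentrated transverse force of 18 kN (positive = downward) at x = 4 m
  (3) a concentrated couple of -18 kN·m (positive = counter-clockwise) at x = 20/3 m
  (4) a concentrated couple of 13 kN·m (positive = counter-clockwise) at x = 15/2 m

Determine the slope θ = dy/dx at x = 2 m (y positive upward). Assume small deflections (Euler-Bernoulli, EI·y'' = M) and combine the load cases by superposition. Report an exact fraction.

θ(2) = -2189/25000000 rad

Load 1 — applied couple M₀=15 kN·m at a=5/2 m (b=L-a=15/2):
  θ_1 = (R_Ax²/2 - M_Ax)/EI  [x≤a] with R_A=27/16, M_A=-45/16 = ((27/16)·2²/2 - (-45/16)·2)/200000 = 9/200000 rad
Load 2 — point force P=18 kN at a=4 m (b=L-a=6):
  θ_2 = -Pb²x(2aL-(3a+b)x)/(2L³EI)  [x≤a] = -18·6²·2·(2·4·10-(3·4+6)·2)/(2·10³·200000) = -891/6250000 rad
Load 3 — applied couple M₀=-18 kN·m at a=20/3 m (b=L-a=10/3):
  θ_3 = (R_Ax²/2 - M_Ax)/EI  [x≤a] with R_A=-12/5, M_A=-6 = ((-12/5)·2²/2 - (-6)·2)/200000 = 9/250000 rad
Load 4 — applied couple M₀=13 kN·m at a=15/2 m (b=L-a=5/2):
  θ_4 = (R_Ax²/2 - M_Ax)/EI  [x≤a] with R_A=117/80, M_A=65/16 = ((117/80)·2²/2 - (65/16)·2)/200000 = -13/500000 rad
Superposition: θ = Σ θ_i = -2189/25000000 rad ≈ -0.000088 rad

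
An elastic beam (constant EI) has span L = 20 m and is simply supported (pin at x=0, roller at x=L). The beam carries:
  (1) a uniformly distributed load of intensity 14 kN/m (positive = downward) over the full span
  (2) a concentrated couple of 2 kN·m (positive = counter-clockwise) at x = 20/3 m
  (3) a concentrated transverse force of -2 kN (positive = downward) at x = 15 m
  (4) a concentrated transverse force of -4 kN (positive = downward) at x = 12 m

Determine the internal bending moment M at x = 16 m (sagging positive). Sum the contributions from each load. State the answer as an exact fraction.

M(16) = 432 kN·m

Load 1 — uniform load w=14 kN/m over full span:
  M_1 = wx(L-x)/2 = 14·16·(20-16)/2 = 448 kN·m
Load 2 — applied couple M₀=2 kN·m at a=20/3 m (b=L-a=40/3):
  M_2 = M₀x/L - M₀  [x>a] = 2·16/20 - 2 = -2/5 kN·m
Load 3 — point force P=-2 kN at a=15 m (b=L-a=5):
  M_3 = Pa(L-x)/L  [x>a] = (-2)·15·(20-16)/20 = -6 kN·m
Load 4 — point force P=-4 kN at a=12 m (b=L-a=8):
  M_4 = Pa(L-x)/L  [x>a] = (-4)·12·(20-16)/20 = -48/5 kN·m
Superposition: M = Σ M_i = 432 kN·m ≈ 432.000000 kN·m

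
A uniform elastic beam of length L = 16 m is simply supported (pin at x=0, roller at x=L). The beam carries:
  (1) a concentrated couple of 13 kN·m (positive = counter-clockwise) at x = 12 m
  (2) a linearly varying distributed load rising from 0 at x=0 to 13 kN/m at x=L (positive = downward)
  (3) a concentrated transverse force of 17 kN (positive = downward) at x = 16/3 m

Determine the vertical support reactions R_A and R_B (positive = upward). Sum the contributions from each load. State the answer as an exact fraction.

R_A = 749/16 kN, R_B = 1187/16 kN

Load 1 — applied couple M₀=13 kN·m at a=12 m (b=L-a=4):
  R_A = M₀/L = 13/16 kN
  R_B = -M₀/L = -13/16 kN
Load 2 — triangular load w₀=13 kN/m (0→w₀ over full span):
  R_A = w₀L/6 = 13·16/6 = 104/3 kN
  R_B = w₀L/3 = 13·16/3 = 208/3 kN
Load 3 — point force P=17 kN at a=16/3 m (b=L-a=32/3):
  R_A = Pb/L = 17·(32/3)/16 = 34/3 kN
  R_B = Pa/L = 17·(16/3)/16 = 17/3 kN
Superposition: R_A = 749/16 kN, R_B = 1187/16 kN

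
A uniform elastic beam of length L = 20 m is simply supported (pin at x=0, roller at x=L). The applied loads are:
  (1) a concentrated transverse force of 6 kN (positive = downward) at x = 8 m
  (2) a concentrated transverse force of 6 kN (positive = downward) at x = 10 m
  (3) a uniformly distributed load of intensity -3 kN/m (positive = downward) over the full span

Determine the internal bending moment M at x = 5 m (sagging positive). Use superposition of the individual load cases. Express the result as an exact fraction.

Load 1 — point force P=6 kN at a=8 m (b=L-a=12):
  M_1 = Pbx/L  [x≤a] = 6·12·5/20 = 18 kN·m
Load 2 — point force P=6 kN at a=10 m (b=L-a=10):
  M_2 = Pbx/L  [x≤a] = 6·10·5/20 = 15 kN·m
Load 3 — uniform load w=-3 kN/m over full span:
  M_3 = wx(L-x)/2 = (-3)·5·(20-5)/2 = -225/2 kN·m
Superposition: M = Σ M_i = -159/2 kN·m ≈ -79.500000 kN·m

M(5) = -159/2 kN·m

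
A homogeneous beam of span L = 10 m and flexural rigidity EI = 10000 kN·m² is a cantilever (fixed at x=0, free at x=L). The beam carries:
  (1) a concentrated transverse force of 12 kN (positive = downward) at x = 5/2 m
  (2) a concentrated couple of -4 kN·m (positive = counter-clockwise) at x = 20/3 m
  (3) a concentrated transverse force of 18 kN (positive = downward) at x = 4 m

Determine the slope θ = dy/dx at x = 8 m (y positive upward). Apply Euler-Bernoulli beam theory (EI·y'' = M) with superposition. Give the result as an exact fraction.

Load 1 — point force P=12 kN at a=5/2 m (b=L-a=15/2):
  θ_1 = -Pa²/(2EI)  [x>a] = -12·(5/2)²/(2·10000) = -3/800 rad
Load 2 — applied couple M₀=-4 kN·m at a=20/3 m (b=L-a=10/3):
  θ_2 = M₀a/EI  [x>a] = (-4)·(20/3)/10000 = -1/375 rad
Load 3 — point force P=18 kN at a=4 m (b=L-a=6):
  θ_3 = -Pa²/(2EI)  [x>a] = -18·4²/(2·10000) = -9/625 rad
Superposition: θ = Σ θ_i = -1249/60000 rad ≈ -0.020817 rad

θ(8) = -1249/60000 rad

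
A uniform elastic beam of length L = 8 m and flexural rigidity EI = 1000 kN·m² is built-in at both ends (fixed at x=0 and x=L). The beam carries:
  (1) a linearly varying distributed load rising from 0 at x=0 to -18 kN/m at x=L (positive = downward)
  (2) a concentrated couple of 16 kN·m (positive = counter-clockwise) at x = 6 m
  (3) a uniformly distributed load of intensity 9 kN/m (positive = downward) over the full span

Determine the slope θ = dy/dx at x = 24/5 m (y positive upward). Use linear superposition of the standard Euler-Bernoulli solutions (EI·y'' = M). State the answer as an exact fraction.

Load 1 — triangular load w₀=-18 kN/m (0→w₀ over full span):
  θ_1 = -w₀(2x(L-x)(L-2x)(x+2L)+x²(L-x)²)/(120LEI) = -(-18)·(2·(24/5)·(8-(24/5))·(8-2·(24/5))·((24/5)+2·8)+(24/5)²·(8-(24/5))²)/(120·8·1000) = -1152/78125 rad
Load 2 — applied couple M₀=16 kN·m at a=6 m (b=L-a=2):
  θ_2 = (R_Ax²/2 - M_Ax)/EI  [x≤a] with R_A=9/4, M_A=5 = ((9/4)·(24/5)²/2 - 5·(24/5))/1000 = 6/3125 rad
Load 3 — uniform load w=9 kN/m over full span:
  θ_3 = -wx(L-x)(L-2x)/(12EI) = -9·(24/5)·(8-(24/5))·(8-2·(24/5))/(12·1000) = 288/15625 rad
Superposition: θ = Σ θ_i = 438/78125 rad ≈ 0.005606 rad

θ(24/5) = 438/78125 rad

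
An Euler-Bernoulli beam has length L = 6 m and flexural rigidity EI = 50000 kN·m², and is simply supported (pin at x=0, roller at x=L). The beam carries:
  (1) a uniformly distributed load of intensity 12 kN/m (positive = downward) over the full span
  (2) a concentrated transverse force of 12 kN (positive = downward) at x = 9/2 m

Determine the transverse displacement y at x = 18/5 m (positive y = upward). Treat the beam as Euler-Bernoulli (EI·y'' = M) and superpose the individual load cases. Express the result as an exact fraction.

Load 1 — uniform load w=12 kN/m over full span:
  y_1 = -wx(L³-2Lx²+x³)/(24EI) = -12·(18/5)·(6³-2·6·(18/5)²+(18/5)³)/(24·50000) = -7533/1953125 m
Load 2 — point force P=12 kN at a=9/2 m (b=L-a=3/2):
  y_2 = -Pbx(L²-b²-x²)/(6LEI)  [x≤a] = -12·(3/2)·(18/5)·(6²-(3/2)²-(18/5)²)/(6·6·50000) = -18711/25000000 m
Superposition: y = Σ y_i = -575667/125000000 m ≈ -0.004605 m

y(18/5) = -575667/125000000 m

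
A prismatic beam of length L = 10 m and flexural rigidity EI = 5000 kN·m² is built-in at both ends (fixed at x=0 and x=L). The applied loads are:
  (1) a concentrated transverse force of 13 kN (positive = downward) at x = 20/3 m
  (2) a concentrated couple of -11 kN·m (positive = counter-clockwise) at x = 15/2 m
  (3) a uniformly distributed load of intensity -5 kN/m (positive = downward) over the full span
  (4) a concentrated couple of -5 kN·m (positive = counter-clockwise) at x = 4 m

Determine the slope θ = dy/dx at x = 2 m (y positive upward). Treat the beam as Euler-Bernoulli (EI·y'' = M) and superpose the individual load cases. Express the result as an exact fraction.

Load 1 — point force P=13 kN at a=20/3 m (b=L-a=10/3):
  θ_1 = -Pb²x(2aL-(3a+b)x)/(2L³EI)  [x≤a] = -13·(10/3)²·2·(2·(20/3)·10-(3·(20/3)+(10/3))·2)/(2·10³·5000) = -169/67500 rad
Load 2 — applied couple M₀=-11 kN·m at a=15/2 m (b=L-a=5/2):
  θ_2 = (R_Ax²/2 - M_Ax)/EI  [x≤a] with R_A=-99/80, M_A=-55/16 = ((-99/80)·2²/2 - (-55/16)·2)/5000 = 11/12500 rad
Load 3 — uniform load w=-5 kN/m over full span:
  θ_3 = -wx(L-x)(L-2x)/(12EI) = -(-5)·2·(10-2)·(10-2·2)/(12·5000) = 1/125 rad
Load 4 — applied couple M₀=-5 kN·m at a=4 m (b=L-a=6):
  θ_4 = (R_Ax²/2 - M_Ax)/EI  [x≤a] with R_A=-18/25, M_A=-3/5 = ((-18/25)·2²/2 - (-3/5)·2)/5000 = -3/62500 rad
Superposition: θ = Σ θ_i = 10679/1687500 rad ≈ 0.006328 rad

θ(2) = 10679/1687500 rad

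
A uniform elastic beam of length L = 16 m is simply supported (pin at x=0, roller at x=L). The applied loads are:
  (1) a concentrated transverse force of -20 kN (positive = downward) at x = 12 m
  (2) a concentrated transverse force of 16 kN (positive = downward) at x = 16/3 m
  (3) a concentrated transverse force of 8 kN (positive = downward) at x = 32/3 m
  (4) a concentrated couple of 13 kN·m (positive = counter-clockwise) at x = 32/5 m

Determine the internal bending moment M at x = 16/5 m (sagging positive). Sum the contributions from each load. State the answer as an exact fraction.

Load 1 — point force P=-20 kN at a=12 m (b=L-a=4):
  M_1 = Pbx/L  [x≤a] = (-20)·4·(16/5)/16 = -16 kN·m
Load 2 — point force P=16 kN at a=16/3 m (b=L-a=32/3):
  M_2 = Pbx/L  [x≤a] = 16·(32/3)·(16/5)/16 = 512/15 kN·m
Load 3 — point force P=8 kN at a=32/3 m (b=L-a=16/3):
  M_3 = Pbx/L  [x≤a] = 8·(16/3)·(16/5)/16 = 128/15 kN·m
Load 4 — applied couple M₀=13 kN·m at a=32/5 m (b=L-a=48/5):
  M_4 = M₀x/L  [x≤a] = 13·(16/5)/16 = 13/5 kN·m
Superposition: M = Σ M_i = 439/15 kN·m ≈ 29.266667 kN·m

M(16/5) = 439/15 kN·m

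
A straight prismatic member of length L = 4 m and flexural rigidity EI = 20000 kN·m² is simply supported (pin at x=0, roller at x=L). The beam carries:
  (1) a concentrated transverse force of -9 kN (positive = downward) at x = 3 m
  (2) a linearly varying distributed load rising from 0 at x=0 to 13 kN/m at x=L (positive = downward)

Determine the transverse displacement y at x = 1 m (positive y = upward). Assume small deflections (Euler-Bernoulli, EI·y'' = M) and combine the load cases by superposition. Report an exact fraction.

Load 1 — point force P=-9 kN at a=3 m (b=L-a=1):
  y_1 = -Pbx(L²-b²-x²)/(6LEI)  [x≤a] = -(-9)·1·1·(4²-1²-1²)/(6·4·20000) = 21/80000 m
Load 2 — triangular load w₀=13 kN/m (0→w₀ over full span):
  y_2 = -w₀x(7L⁴-10L²x²+3x⁴)/(360LEI) = -13·1·(7·4⁴-10·4²·1²+3·1⁴)/(360·4·20000) = -1417/1920000 m
Superposition: y = Σ y_i = -913/1920000 m ≈ -0.000476 m

y(1) = -913/1920000 m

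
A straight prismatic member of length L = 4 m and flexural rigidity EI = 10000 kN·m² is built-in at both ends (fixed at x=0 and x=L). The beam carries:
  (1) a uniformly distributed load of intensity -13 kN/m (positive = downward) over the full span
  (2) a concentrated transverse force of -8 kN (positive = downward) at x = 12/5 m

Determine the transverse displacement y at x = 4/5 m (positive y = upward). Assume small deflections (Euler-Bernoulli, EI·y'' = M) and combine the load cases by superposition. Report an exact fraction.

y(4/5) = 4192/9765625 m

Load 1 — uniform load w=-13 kN/m over full span:
  y_1 = -wx²(L-x)²/(24EI) = -(-13)·(4/5)²·(4-(4/5))²/(24·10000) = 416/1171875 m
Load 2 — point force P=-8 kN at a=12/5 m (b=L-a=8/5):
  y_2 = -Pb²x²(3aL-(3a+b)x)/(6L³EI)  [x≤a] = -(-8)·(8/5)²·(4/5)²·(3·(12/5)·4-(3·(12/5)+(8/5))·(4/5))/(6·4³·10000) = 2176/29296875 m
Superposition: y = Σ y_i = 4192/9765625 m ≈ 0.000429 m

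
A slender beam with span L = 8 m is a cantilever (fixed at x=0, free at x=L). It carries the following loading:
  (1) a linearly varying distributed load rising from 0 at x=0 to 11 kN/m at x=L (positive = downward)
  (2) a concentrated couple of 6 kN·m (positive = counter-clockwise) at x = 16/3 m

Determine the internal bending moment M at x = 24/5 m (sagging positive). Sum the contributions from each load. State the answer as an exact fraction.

Load 1 — triangular load w₀=11 kN/m (0→w₀ over full span):
  M_1 = w₀Lx/2 - w₀L²/3 - w₀x³/(6L) = 11·8·(24/5)/2 - 11·8²/3 - 11·(24/5)³/(6·8) = -18304/375 kN·m
Load 2 — applied couple M₀=6 kN·m at a=16/3 m (b=L-a=8/3):
  M_2 = M₀  [x≤a] = 6 = 6 kN·m
Superposition: M = Σ M_i = -16054/375 kN·m ≈ -42.810667 kN·m

M(24/5) = -16054/375 kN·m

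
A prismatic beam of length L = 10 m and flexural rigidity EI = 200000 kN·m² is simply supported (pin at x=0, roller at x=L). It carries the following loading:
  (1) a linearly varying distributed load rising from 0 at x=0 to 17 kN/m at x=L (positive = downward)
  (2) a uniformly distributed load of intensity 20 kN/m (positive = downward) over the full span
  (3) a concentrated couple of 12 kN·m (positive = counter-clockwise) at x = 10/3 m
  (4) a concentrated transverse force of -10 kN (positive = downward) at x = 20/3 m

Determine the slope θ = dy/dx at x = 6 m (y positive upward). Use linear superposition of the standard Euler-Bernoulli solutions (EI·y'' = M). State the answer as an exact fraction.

Load 1 — triangular load w₀=17 kN/m (0→w₀ over full span):
  θ_1 = -w₀(7L⁴-30L²x²+15x⁴)/(360LEI) = -17·(7·10⁴-30·10²·6²+15·6⁴)/(360·10·200000) = 493/1125000 rad
Load 2 — uniform load w=20 kN/m over full span:
  θ_2 = -w(L³-6Lx²+4x³)/(24EI) = -20·(10³-6·10·6²+4·6³)/(24·200000) = 37/30000 rad
Load 3 — applied couple M₀=12 kN·m at a=10/3 m (b=L-a=20/3):
  θ_3 = (M₀x²/(2L)-M₀(x-a)+C₁)/EI  [x>a] with C₁=M₀(3b²-L²)/(6L)=20/3 = (12·6²/(2·10)-12·(6-(10/3))+(20/3))/200000 = -7/375000 rad
Load 4 — point force P=-10 kN at a=20/3 m (b=L-a=10/3):
  θ_4 = -Pb(L²-b²-3x²)/(6LEI)  [x≤a] = -(-10)·(10/3)·(10²-(10/3)²-3·6²)/(6·10·200000) = -43/810000 rad
Superposition: θ = Σ θ_i = 8099/5062500 rad ≈ 0.001600 rad

θ(6) = 8099/5062500 rad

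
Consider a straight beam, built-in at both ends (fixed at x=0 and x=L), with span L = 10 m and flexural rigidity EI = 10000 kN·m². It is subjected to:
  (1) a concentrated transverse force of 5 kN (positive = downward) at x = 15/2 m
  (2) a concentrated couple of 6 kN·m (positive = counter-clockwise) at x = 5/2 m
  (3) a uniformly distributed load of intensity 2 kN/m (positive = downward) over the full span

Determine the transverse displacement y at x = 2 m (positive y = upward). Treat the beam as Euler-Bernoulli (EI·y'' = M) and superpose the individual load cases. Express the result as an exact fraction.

y(2) = -5239/2400000 m

Load 1 — point force P=5 kN at a=15/2 m (b=L-a=5/2):
  y_1 = -Pb²x²(3aL-(3a+b)x)/(6L³EI)  [x≤a] = -5·(5/2)²·2²·(3·(15/2)·10-(3·(15/2)+(5/2))·2)/(6·10³·10000) = -7/19200 m
Load 2 — applied couple M₀=6 kN·m at a=5/2 m (b=L-a=15/2):
  y_2 = (R_Ax³/6 - M_Ax²/2)/EI  [x≤a] with R_A=27/40, M_A=-9/8 = ((27/40)·2³/6 - (-9/8)·2²/2)/10000 = 63/200000 m
Load 3 — uniform load w=2 kN/m over full span:
  y_3 = -wx²(L-x)²/(24EI) = -2·2²·(10-2)²/(24·10000) = -4/1875 m
Superposition: y = Σ y_i = -5239/2400000 m ≈ -0.002183 m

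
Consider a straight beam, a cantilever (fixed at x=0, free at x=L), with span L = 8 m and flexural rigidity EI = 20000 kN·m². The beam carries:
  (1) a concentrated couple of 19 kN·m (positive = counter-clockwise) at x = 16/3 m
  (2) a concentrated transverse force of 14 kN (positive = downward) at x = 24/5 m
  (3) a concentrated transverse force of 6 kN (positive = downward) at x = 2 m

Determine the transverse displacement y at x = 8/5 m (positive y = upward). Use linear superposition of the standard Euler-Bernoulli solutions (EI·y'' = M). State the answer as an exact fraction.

y(8/5) = -743/234375 m

Load 1 — applied couple M₀=19 kN·m at a=16/3 m (b=L-a=8/3):
  y_1 = M₀x²/(2EI)  [x≤a] = 19·(8/5)²/(2·20000) = 19/15625 m
Load 2 — point force P=14 kN at a=24/5 m (b=L-a=16/5):
  y_2 = -Px²(3a-x)/(6EI)  [x≤a] = -14·(8/5)²·(3·(24/5)-(8/5))/(6·20000) = -896/234375 m
Load 3 — point force P=6 kN at a=2 m (b=L-a=6):
  y_3 = -Px²(3a-x)/(6EI)  [x≤a] = -6·(8/5)²·(3·2-(8/5))/(6·20000) = -44/78125 m
Superposition: y = Σ y_i = -743/234375 m ≈ -0.003170 m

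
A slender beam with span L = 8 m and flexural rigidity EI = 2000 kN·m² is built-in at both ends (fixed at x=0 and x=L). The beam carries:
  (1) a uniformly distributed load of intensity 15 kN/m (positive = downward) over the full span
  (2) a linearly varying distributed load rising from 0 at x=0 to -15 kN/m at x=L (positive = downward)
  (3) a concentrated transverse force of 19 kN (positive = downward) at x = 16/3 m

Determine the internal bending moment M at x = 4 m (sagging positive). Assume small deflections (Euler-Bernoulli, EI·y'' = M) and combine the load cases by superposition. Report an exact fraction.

Load 1 — uniform load w=15 kN/m over full span:
  M_1 = wLx/2 - wL²/12 - wx²/2 = 15·8·4/2 - 15·8²/12 - 15·4²/2 = 40 kN·m
Load 2 — triangular load w₀=-15 kN/m (0→w₀ over full span):
  M_2 = 3w₀Lx/20 - w₀L²/30 - w₀x³/(6L) = 3·(-15)·8·4/20 - (-15)·8²/30 - (-15)·4³/(6·8) = -20 kN·m
Load 3 — point force P=19 kN at a=16/3 m (b=L-a=8/3):
  M_3 = Pb²(3a+b)x/L³ - Pab²/L²  [x≤a] = 19·(8/3)²·(3·(16/3)+(8/3))·4/8³ - 19·(16/3)·(8/3)²/8² = 76/9 kN·m
Superposition: M = Σ M_i = 256/9 kN·m ≈ 28.444444 kN·m

M(4) = 256/9 kN·m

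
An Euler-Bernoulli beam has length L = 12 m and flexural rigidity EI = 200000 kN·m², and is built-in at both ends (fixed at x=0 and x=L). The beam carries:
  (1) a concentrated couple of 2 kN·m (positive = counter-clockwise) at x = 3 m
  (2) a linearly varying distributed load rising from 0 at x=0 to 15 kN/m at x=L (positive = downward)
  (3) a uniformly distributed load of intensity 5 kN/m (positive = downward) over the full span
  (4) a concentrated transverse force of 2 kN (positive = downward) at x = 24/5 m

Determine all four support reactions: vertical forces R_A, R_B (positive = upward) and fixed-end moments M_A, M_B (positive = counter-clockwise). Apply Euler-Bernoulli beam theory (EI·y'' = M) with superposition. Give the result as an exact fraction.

Load 1 — applied couple M₀=2 kN·m at a=3 m (b=L-a=9):
  R_A = 6M₀ab/L³ = 6·2·3·9/12³ = 3/16 kN
  M_A = M₀b(2a-b)/L² = 2·9·(2·3-9)/12² = -3/8 kN·m
  R_B = -6M₀ab/L³ = -6·2·3·9/12³ = -3/16 kN
  M_B = M₀a(2b-a)/L² = 2·3·(2·9-3)/12² = 5/8 kN·m
Load 2 — triangular load w₀=15 kN/m (0→w₀ over full span):
  R_A = 3w₀L/20 = 3·15·12/20 = 27 kN
  M_A = w₀L²/30 = 15·12²/30 = 72 kN·m
  R_B = 7w₀L/20 = 7·15·12/20 = 63 kN
  M_B = -w₀L²/20 = -15·12²/20 = -108 kN·m
Load 3 — uniform load w=5 kN/m over full span:
  R_A = wL/2 = 5·12/2 = 30 kN
  M_A = wL²/12 = 5·12²/12 = 60 kN·m
  R_B = wL/2 = 5·12/2 = 30 kN
  M_B = -wL²/12 = -5·12²/12 = -60 kN·m
Load 4 — point force P=2 kN at a=24/5 m (b=L-a=36/5):
  R_A = Pb²(3a+b)/L³ = 2·(36/5)²·(3·(24/5)+(36/5))/12³ = 162/125 kN
  M_A = Pab²/L² = 2·(24/5)·(36/5)²/12² = 432/125 kN·m
  R_B = Pa²(a+3b)/L³ = 2·(24/5)²·((24/5)+3·(36/5))/12³ = 88/125 kN
  M_B = -Pa²b/L² = -2·(24/5)²·(36/5)/12² = -288/125 kN·m
Superposition: R_A = 116967/2000 kN, M_A = 135081/1000 kN·m, R_B = 187033/2000 kN, M_B = -169679/1000 kN·m

R_A = 116967/2000 kN, M_A = 135081/1000 kN·m, R_B = 187033/2000 kN, M_B = -169679/1000 kN·m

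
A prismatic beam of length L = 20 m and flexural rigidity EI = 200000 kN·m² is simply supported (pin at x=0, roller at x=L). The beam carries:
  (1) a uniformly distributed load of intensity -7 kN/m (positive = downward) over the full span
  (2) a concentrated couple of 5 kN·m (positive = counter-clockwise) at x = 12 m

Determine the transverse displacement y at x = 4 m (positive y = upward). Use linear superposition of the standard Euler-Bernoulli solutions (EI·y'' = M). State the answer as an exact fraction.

y(4) = 809/18750 m

Load 1 — uniform load w=-7 kN/m over full span:
  y_1 = -wx(L³-2Lx²+x³)/(24EI) = -(-7)·4·(20³-2·20·4²+4³)/(24·200000) = 406/9375 m
Load 2 — applied couple M₀=5 kN·m at a=12 m (b=L-a=8):
  y_2 = (M₀x³/(6L)+C₁x)/EI  [x≤a] with C₁=M₀(3b²-L²)/(6L)=-26/3 = (5·4³/(6·20)+(-26/3)·4)/200000 = -1/6250 m
Superposition: y = Σ y_i = 809/18750 m ≈ 0.043147 m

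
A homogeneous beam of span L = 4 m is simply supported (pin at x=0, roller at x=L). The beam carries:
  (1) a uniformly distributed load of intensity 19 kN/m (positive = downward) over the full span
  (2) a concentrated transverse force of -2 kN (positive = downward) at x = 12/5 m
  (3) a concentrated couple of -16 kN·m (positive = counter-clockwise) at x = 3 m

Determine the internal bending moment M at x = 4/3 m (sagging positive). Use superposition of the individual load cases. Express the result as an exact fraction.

M(4/3) = 1232/45 kN·m

Load 1 — uniform load w=19 kN/m over full span:
  M_1 = wx(L-x)/2 = 19·(4/3)·(4-(4/3))/2 = 304/9 kN·m
Load 2 — point force P=-2 kN at a=12/5 m (b=L-a=8/5):
  M_2 = Pbx/L  [x≤a] = (-2)·(8/5)·(4/3)/4 = -16/15 kN·m
Load 3 — applied couple M₀=-16 kN·m at a=3 m (b=L-a=1):
  M_3 = M₀x/L  [x≤a] = (-16)·(4/3)/4 = -16/3 kN·m
Superposition: M = Σ M_i = 1232/45 kN·m ≈ 27.377778 kN·m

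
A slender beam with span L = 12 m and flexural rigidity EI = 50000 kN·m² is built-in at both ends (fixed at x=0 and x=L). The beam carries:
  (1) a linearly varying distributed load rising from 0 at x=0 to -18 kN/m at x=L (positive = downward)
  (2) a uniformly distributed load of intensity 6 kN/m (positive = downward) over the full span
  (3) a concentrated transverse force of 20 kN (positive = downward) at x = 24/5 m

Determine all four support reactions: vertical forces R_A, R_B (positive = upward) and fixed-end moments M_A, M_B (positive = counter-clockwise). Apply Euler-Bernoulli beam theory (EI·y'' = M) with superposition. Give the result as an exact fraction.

R_A = 414/25 kN, M_A = 504/25 kN·m, R_B = -814/25 kN, M_B = 864/25 kN·m

Load 1 — triangular load w₀=-18 kN/m (0→w₀ over full span):
  R_A = 3w₀L/20 = 3·(-18)·12/20 = -162/5 kN
  M_A = w₀L²/30 = (-18)·12²/30 = -432/5 kN·m
  R_B = 7w₀L/20 = 7·(-18)·12/20 = -378/5 kN
  M_B = -w₀L²/20 = -(-18)·12²/20 = 648/5 kN·m
Load 2 — uniform load w=6 kN/m over full span:
  R_A = wL/2 = 6·12/2 = 36 kN
  M_A = wL²/12 = 6·12²/12 = 72 kN·m
  R_B = wL/2 = 6·12/2 = 36 kN
  M_B = -wL²/12 = -6·12²/12 = -72 kN·m
Load 3 — point force P=20 kN at a=24/5 m (b=L-a=36/5):
  R_A = Pb²(3a+b)/L³ = 20·(36/5)²·(3·(24/5)+(36/5))/12³ = 324/25 kN
  M_A = Pab²/L² = 20·(24/5)·(36/5)²/12² = 864/25 kN·m
  R_B = Pa²(a+3b)/L³ = 20·(24/5)²·((24/5)+3·(36/5))/12³ = 176/25 kN
  M_B = -Pa²b/L² = -20·(24/5)²·(36/5)/12² = -576/25 kN·m
Superposition: R_A = 414/25 kN, M_A = 504/25 kN·m, R_B = -814/25 kN, M_B = 864/25 kN·m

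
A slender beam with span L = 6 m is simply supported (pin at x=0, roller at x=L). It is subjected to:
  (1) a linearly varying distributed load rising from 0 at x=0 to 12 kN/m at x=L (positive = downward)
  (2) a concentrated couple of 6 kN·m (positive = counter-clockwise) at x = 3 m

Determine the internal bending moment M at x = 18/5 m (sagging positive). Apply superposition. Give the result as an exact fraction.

Load 1 — triangular load w₀=12 kN/m (0→w₀ over full span):
  M_1 = w₀Lx/6 - w₀x³/(6L) = 12·6·(18/5)/6 - 12·(18/5)³/(6·6) = 3456/125 kN·m
Load 2 — applied couple M₀=6 kN·m at a=3 m (b=L-a=3):
  M_2 = M₀x/L - M₀  [x>a] = 6·(18/5)/6 - 6 = -12/5 kN·m
Superposition: M = Σ M_i = 3156/125 kN·m ≈ 25.248000 kN·m

M(18/5) = 3156/125 kN·m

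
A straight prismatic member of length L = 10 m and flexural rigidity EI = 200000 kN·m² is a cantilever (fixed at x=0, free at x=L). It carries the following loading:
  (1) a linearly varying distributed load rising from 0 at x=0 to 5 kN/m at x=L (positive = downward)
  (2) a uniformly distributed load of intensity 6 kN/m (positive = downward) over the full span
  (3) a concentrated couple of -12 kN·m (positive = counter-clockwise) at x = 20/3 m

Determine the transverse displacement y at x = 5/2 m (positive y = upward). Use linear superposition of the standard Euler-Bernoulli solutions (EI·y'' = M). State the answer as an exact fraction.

y(5/2) = -78929/12288000 m

Load 1 — triangular load w₀=5 kN/m (0→w₀ over full span):
  y_1 = (w₀Lx³/12-w₀L²x²/6-w₀x⁵/(120L))/EI = (5·10·(5/2)³/12-5·10²·(5/2)²/6-5·(5/2)⁵/(120·10))/200000 = -1121/491520 m
Load 2 — uniform load w=6 kN/m over full span:
  y_2 = -wx²(x²-4Lx+6L²)/(24EI) = -6·(5/2)²·((5/2)²-4·10·(5/2)+6·10²)/(24·200000) = -81/20480 m
Load 3 — applied couple M₀=-12 kN·m at a=20/3 m (b=L-a=10/3):
  y_3 = M₀x²/(2EI)  [x≤a] = (-12)·(5/2)²/(2·200000) = -3/16000 m
Superposition: y = Σ y_i = -78929/12288000 m ≈ -0.006423 m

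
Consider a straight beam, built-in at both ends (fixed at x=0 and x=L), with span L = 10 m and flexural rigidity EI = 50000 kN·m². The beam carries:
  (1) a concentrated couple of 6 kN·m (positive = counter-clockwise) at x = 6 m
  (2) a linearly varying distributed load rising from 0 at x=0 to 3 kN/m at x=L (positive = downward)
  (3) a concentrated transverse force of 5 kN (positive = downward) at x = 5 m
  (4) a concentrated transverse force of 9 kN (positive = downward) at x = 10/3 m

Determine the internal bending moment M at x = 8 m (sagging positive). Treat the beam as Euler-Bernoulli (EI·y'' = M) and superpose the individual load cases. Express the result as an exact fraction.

M(8) = -1929/500 kN·m

Load 1 — applied couple M₀=6 kN·m at a=6 m (b=L-a=4):
  M_1 = R_Ax - M_A - M₀  [x>a] with R_A=108/125, M_A=48/25 = (108/125)·8 - (48/25) - 6 = -126/125 kN·m
Load 2 — triangular load w₀=3 kN/m (0→w₀ over full span):
  M_2 = 3w₀Lx/20 - w₀L²/30 - w₀x³/(6L) = 3·3·10·8/20 - 3·10²/30 - 3·8³/(6·10) = 2/5 kN·m
Load 3 — point force P=5 kN at a=5 m (b=L-a=5):
  M_3 = Pa²(a+3b)(L-x)/L³ - Pa²b/L²  [x>a] = 5·5²·(5+3·5)·(10-8)/10³ - 5·5²·5/10² = -5/4 kN·m
Load 4 — point force P=9 kN at a=10/3 m (b=L-a=20/3):
  M_4 = Pa²(a+3b)(L-x)/L³ - Pa²b/L²  [x>a] = 9·(10/3)²·((10/3)+3·(20/3))·(10-8)/10³ - 9·(10/3)²·(20/3)/10² = -2 kN·m
Superposition: M = Σ M_i = -1929/500 kN·m ≈ -3.858000 kN·m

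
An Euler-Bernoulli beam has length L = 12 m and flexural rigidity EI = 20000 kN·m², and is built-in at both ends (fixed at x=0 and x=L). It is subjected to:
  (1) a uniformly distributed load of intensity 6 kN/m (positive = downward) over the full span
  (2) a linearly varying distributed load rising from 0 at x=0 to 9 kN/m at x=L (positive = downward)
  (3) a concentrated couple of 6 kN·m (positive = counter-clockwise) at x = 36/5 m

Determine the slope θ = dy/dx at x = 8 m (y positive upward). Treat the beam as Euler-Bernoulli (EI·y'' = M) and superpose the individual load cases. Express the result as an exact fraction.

θ(8) = 349/62500 rad

Load 1 — uniform load w=6 kN/m over full span:
  θ_1 = -wx(L-x)(L-2x)/(12EI) = -6·8·(12-8)·(12-2·8)/(12·20000) = 2/625 rad
Load 2 — triangular load w₀=9 kN/m (0→w₀ over full span):
  θ_2 = -w₀(2x(L-x)(L-2x)(x+2L)+x²(L-x)²)/(120LEI) = -9·(2·8·(12-8)·(12-2·8)·(8+2·12)+8²·(12-8)²)/(120·12·20000) = 7/3125 rad
Load 3 — applied couple M₀=6 kN·m at a=36/5 m (b=L-a=24/5):
  θ_3 = (R_Ax²/2 - M_Ax - M₀(x-a))/EI  [x>a] with R_A=18/25, M_A=48/25 = ((18/25)·8²/2 - (48/25)·8 - 6·(8-(36/5)))/20000 = 9/62500 rad
Superposition: θ = Σ θ_i = 349/62500 rad ≈ 0.005584 rad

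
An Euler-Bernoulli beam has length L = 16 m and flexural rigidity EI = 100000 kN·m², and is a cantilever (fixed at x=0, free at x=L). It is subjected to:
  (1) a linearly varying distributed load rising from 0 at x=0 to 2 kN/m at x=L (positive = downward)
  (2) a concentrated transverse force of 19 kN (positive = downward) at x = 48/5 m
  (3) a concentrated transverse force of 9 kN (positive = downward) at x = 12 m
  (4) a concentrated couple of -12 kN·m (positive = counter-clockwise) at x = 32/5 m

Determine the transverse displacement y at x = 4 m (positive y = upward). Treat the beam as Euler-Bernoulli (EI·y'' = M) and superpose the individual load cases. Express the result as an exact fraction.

Load 1 — triangular load w₀=2 kN/m (0→w₀ over full span):
  y_1 = (w₀Lx³/12-w₀L²x²/6-w₀x⁵/(120L))/EI = (2·16·4³/12-2·16²·4²/6-2·4⁵/(120·16))/100000 = -1121/93750 m
Load 2 — point force P=19 kN at a=48/5 m (b=L-a=32/5):
  y_2 = -Px²(3a-x)/(6EI)  [x≤a] = -19·4²·(3·(48/5)-4)/(6·100000) = -589/46875 m
Load 3 — point force P=9 kN at a=12 m (b=L-a=4):
  y_3 = -Px²(3a-x)/(6EI)  [x≤a] = -9·4²·(3·12-4)/(6·100000) = -24/3125 m
Load 4 — applied couple M₀=-12 kN·m at a=32/5 m (b=L-a=48/5):
  y_4 = M₀x²/(2EI)  [x≤a] = (-12)·4²/(2·100000) = -3/3125 m
Superposition: y = Σ y_i = -3109/93750 m ≈ -0.033163 m

y(4) = -3109/93750 m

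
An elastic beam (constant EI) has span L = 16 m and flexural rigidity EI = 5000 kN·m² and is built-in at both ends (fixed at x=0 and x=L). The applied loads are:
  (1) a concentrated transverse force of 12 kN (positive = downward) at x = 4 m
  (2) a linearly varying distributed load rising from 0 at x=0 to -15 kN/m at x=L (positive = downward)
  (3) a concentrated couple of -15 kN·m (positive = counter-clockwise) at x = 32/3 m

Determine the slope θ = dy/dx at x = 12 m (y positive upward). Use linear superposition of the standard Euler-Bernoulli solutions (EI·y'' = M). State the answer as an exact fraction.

Load 1 — point force P=12 kN at a=4 m (b=L-a=12):
  θ_1 = Pa²(L-x)(2bL-(3b+a)(L-x))/(2L³EI)  [x>a] = 12·4²·(16-12)·(2·12·16-(3·12+4)·(16-12))/(2·16³·5000) = 21/5000 rad
Load 2 — triangular load w₀=-15 kN/m (0→w₀ over full span):
  θ_2 = -w₀(2x(L-x)(L-2x)(x+2L)+x²(L-x)²)/(120LEI) = -(-15)·(2·12·(16-12)·(16-2·12)·(12+2·16)+12²·(16-12)²)/(120·16·5000) = -123/2500 rad
Load 3 — applied couple M₀=-15 kN·m at a=32/3 m (b=L-a=16/3):
  θ_3 = (R_Ax²/2 - M_Ax - M₀(x-a))/EI  [x>a] with R_A=-5/4, M_A=-5 = ((-5/4)·12²/2 - (-5)·12 - (-15)·(12-(32/3)))/5000 = -1/500 rad
Superposition: θ = Σ θ_i = -47/1000 rad ≈ -0.047000 rad

θ(12) = -47/1000 rad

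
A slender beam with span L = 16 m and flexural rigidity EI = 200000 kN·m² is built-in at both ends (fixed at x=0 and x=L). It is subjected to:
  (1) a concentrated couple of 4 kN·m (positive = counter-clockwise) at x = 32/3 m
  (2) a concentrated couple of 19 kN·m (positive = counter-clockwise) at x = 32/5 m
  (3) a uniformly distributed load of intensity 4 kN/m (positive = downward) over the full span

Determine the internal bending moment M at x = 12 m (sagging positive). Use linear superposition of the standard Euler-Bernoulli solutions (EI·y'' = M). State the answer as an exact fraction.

M(12) = 643/75 kN·m

Load 1 — applied couple M₀=4 kN·m at a=32/3 m (b=L-a=16/3):
  M_1 = R_Ax - M_A - M₀  [x>a] with R_A=1/3, M_A=4/3 = (1/3)·12 - (4/3) - 4 = -4/3 kN·m
Load 2 — applied couple M₀=19 kN·m at a=32/5 m (b=L-a=48/5):
  M_2 = R_Ax - M_A - M₀  [x>a] with R_A=171/100, M_A=57/25 = (171/100)·12 - (57/25) - 19 = -19/25 kN·m
Load 3 — uniform load w=4 kN/m over full span:
  M_3 = wLx/2 - wL²/12 - wx²/2 = 4·16·12/2 - 4·16²/12 - 4·12²/2 = 32/3 kN·m
Superposition: M = Σ M_i = 643/75 kN·m ≈ 8.573333 kN·m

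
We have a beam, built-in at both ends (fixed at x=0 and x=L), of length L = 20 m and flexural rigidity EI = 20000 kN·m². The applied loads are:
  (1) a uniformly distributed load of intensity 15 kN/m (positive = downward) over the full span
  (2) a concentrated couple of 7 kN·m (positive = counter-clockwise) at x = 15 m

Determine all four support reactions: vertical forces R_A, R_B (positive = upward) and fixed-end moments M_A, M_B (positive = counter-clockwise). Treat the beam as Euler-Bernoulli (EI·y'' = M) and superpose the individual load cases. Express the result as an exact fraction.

Load 1 — uniform load w=15 kN/m over full span:
  R_A = wL/2 = 15·20/2 = 150 kN
  M_A = wL²/12 = 15·20²/12 = 500 kN·m
  R_B = wL/2 = 15·20/2 = 150 kN
  M_B = -wL²/12 = -15·20²/12 = -500 kN·m
Load 2 — applied couple M₀=7 kN·m at a=15 m (b=L-a=5):
  R_A = 6M₀ab/L³ = 6·7·15·5/20³ = 63/160 kN
  M_A = M₀b(2a-b)/L² = 7·5·(2·15-5)/20² = 35/16 kN·m
  R_B = -6M₀ab/L³ = -6·7·15·5/20³ = -63/160 kN
  M_B = M₀a(2b-a)/L² = 7·15·(2·5-15)/20² = -21/16 kN·m
Superposition: R_A = 24063/160 kN, M_A = 8035/16 kN·m, R_B = 23937/160 kN, M_B = -8021/16 kN·m

R_A = 24063/160 kN, M_A = 8035/16 kN·m, R_B = 23937/160 kN, M_B = -8021/16 kN·m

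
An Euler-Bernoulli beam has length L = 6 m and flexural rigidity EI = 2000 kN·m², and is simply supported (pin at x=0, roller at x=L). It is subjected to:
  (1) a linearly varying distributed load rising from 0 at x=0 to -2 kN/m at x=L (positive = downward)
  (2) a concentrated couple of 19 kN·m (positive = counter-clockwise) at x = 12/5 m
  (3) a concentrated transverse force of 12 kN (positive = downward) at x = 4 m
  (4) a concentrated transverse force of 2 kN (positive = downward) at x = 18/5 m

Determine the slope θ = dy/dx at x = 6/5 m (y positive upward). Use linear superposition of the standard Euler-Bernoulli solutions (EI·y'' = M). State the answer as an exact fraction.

Load 1 — triangular load w₀=-2 kN/m (0→w₀ over full span):
  θ_1 = -w₀(7L⁴-30L²x²+15x⁴)/(360LEI) = -(-2)·(7·6⁴-30·6²·(6/5)²+15·(6/5)⁴)/(360·6·2000) = 273/78125 rad
Load 2 — applied couple M₀=19 kN·m at a=12/5 m (b=L-a=18/5):
  θ_2 = (M₀x²/(2L)+C₁)/EI  [x≤a] with C₁=M₀(3b²-L²)/(6L)=38/25 = (19·(6/5)²/(2·6)+(38/25))/2000 = 19/10000 rad
Load 3 — point force P=12 kN at a=4 m (b=L-a=2):
  θ_3 = -Pb(L²-b²-3x²)/(6LEI)  [x≤a] = -12·2·(6²-2²-3·(6/5)²)/(6·6·2000) = -173/18750 rad
Load 4 — point force P=2 kN at a=18/5 m (b=L-a=12/5):
  θ_4 = -Pb(L²-b²-3x²)/(6LEI)  [x≤a] = -2·(12/5)·(6²-(12/5)²-3·(6/5)²)/(6·6·2000) = -27/15625 rad
Superposition: θ = Σ θ_i = -20851/3750000 rad ≈ -0.005560 rad

θ(6/5) = -20851/3750000 rad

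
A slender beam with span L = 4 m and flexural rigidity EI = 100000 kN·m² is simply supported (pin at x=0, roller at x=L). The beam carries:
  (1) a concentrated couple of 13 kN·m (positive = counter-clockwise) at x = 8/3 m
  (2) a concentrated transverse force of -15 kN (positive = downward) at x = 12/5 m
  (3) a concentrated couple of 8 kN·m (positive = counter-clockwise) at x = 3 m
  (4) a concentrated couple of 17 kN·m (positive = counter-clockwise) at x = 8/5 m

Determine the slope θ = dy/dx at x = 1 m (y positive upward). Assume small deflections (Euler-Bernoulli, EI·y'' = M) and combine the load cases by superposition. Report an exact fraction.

Load 1 — applied couple M₀=13 kN·m at a=8/3 m (b=L-a=4/3):
  θ_1 = (M₀x²/(2L)+C₁)/EI  [x≤a] with C₁=M₀(3b²-L²)/(6L)=-52/9 = (13·1²/(2·4)+(-52/9))/100000 = -299/7200000 rad
Load 2 — point force P=-15 kN at a=12/5 m (b=L-a=8/5):
  θ_2 = -Pb(L²-b²-3x²)/(6LEI)  [x≤a] = -(-15)·(8/5)·(4²-(8/5)²-3·1²)/(6·4·100000) = 261/2500000 rad
Load 3 — applied couple M₀=8 kN·m at a=3 m (b=L-a=1):
  θ_3 = (M₀x²/(2L)+C₁)/EI  [x≤a] with C₁=M₀(3b²-L²)/(6L)=-13/3 = (8·1²/(2·4)+(-13/3))/100000 = -1/30000 rad
Load 4 — applied couple M₀=17 kN·m at a=8/5 m (b=L-a=12/5):
  θ_4 = (M₀x²/(2L)+C₁)/EI  [x≤a] with C₁=M₀(3b²-L²)/(6L)=68/75 = (17·1²/(2·4)+(68/75))/100000 = 1819/60000000 rad
Superposition: θ = Σ θ_i = 5387/90000000 rad ≈ 0.000060 rad

θ(1) = 5387/90000000 rad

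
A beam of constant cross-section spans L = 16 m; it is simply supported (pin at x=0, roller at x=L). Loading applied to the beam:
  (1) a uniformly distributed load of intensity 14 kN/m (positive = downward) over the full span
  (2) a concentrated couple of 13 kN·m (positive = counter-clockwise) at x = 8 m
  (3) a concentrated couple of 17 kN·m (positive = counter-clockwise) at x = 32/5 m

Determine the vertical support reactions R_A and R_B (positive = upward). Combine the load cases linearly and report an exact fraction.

R_A = 911/8 kN, R_B = 881/8 kN

Load 1 — uniform load w=14 kN/m over full span:
  R_A = wL/2 = 14·16/2 = 112 kN
  R_B = wL/2 = 14·16/2 = 112 kN
Load 2 — applied couple M₀=13 kN·m at a=8 m (b=L-a=8):
  R_A = M₀/L = 13/16 kN
  R_B = -M₀/L = -13/16 kN
Load 3 — applied couple M₀=17 kN·m at a=32/5 m (b=L-a=48/5):
  R_A = M₀/L = 17/16 kN
  R_B = -M₀/L = -17/16 kN
Superposition: R_A = 911/8 kN, R_B = 881/8 kN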